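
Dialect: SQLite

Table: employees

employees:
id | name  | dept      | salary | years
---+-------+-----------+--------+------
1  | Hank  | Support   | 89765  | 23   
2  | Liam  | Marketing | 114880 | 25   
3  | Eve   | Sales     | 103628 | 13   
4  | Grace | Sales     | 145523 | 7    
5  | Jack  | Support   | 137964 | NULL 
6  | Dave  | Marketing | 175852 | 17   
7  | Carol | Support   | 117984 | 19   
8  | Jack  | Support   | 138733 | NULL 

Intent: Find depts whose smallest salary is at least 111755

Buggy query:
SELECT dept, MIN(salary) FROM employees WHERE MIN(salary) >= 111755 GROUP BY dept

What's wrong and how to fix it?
Bug: MIN() in WHERE is a misuse of aggregate

Fix: Use HAVING for the per-group MIN condition

Corrected query:
SELECT dept, MIN(salary) FROM employees GROUP BY dept HAVING MIN(salary) >= 111755

Result:
dept      | MIN(salary)
----------+------------
Marketing | 114880     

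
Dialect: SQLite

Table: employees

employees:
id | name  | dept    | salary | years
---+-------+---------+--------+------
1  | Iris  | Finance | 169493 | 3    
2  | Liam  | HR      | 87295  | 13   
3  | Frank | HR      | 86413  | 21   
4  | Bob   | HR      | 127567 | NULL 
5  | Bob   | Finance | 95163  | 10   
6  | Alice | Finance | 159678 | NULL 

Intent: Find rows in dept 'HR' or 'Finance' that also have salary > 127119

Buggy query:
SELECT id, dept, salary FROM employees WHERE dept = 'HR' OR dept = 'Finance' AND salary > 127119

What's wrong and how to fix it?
Bug: AND binds tighter than OR, so this parses as dept = 'HR' OR (dept = 'Finance' AND salary > 127119)

Fix: Add parentheses around the OR so the AND applies to both alternatives

Corrected query:
SELECT id, dept, salary FROM employees WHERE (dept = 'HR' OR dept = 'Finance') AND salary > 127119

Result:
id | dept    | salary
---+---------+-------
1  | Finance | 169493
4  | HR      | 127567
6  | Finance | 159678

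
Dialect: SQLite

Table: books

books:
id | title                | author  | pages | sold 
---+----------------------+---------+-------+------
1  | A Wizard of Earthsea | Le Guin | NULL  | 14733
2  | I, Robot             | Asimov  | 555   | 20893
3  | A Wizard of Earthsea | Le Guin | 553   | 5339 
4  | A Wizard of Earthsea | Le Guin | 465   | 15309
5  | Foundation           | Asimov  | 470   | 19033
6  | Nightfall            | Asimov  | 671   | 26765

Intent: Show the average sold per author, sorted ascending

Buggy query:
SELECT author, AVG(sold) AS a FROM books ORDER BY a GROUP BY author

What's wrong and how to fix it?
Bug: GROUP BY must precede ORDER BY

Fix: Move ORDER BY to the end, after GROUP BY

Corrected query:
SELECT author, AVG(sold) AS a FROM books GROUP BY author ORDER BY a

Result:
author  | a           
--------+-------------
Le Guin | 11793.666667
Asimov  | 22230.333333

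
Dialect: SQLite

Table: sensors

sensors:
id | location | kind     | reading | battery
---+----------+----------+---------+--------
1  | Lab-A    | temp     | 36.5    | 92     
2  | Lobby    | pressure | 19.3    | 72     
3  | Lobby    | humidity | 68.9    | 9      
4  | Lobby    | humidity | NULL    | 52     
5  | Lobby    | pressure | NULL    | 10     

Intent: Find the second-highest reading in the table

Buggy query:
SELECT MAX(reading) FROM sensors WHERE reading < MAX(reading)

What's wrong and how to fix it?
Bug: MAX(reading) on the right of the comparison is an aggregate-in-WHERE error

Fix: Compute the overall MAX in a subquery, then take MAX of rows below it

Corrected query:
SELECT MAX(reading) FROM sensors WHERE reading < (SELECT MAX(reading) FROM sensors)

Result:
MAX(reading)
------------
36.5        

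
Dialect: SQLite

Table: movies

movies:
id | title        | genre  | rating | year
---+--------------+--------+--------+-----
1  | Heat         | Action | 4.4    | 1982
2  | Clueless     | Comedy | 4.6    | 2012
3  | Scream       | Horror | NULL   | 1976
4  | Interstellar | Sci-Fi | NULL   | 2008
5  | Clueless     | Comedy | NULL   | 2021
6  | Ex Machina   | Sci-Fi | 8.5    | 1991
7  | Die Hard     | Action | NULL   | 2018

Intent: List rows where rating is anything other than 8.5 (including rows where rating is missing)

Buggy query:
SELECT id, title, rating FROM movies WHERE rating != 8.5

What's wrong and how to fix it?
Bug: Inequality against NULL is unknown, not true; rows with NULL are dropped

Fix: Handle NULL separately with IS NULL alongside the inequality

Corrected query:
SELECT id, title, rating FROM movies WHERE rating != 8.5 OR rating IS NULL

Result:
id | title        | rating
---+--------------+-------
1  | Heat         | 4.4   
2  | Clueless     | 4.6   
3  | Scream       | NULL  
4  | Interstellar | NULL  
5  | Clueless     | NULL  
7  | Die Hard     | NULL  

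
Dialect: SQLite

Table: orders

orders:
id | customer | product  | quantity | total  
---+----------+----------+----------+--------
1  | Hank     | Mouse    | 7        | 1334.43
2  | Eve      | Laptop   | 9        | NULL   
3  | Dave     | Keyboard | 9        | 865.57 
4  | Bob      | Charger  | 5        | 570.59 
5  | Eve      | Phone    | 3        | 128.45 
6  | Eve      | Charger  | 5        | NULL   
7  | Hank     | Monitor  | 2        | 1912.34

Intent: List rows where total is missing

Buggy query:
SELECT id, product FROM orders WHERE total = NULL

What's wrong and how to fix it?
Bug: '= NULL' is always unknown in SQL three-valued logic, so no rows match

Fix: Use IS NULL to test for NULL

Corrected query:
SELECT id, product FROM orders WHERE total IS NULL

Result:
id | product
---+--------
2  | Laptop 
6  | Charger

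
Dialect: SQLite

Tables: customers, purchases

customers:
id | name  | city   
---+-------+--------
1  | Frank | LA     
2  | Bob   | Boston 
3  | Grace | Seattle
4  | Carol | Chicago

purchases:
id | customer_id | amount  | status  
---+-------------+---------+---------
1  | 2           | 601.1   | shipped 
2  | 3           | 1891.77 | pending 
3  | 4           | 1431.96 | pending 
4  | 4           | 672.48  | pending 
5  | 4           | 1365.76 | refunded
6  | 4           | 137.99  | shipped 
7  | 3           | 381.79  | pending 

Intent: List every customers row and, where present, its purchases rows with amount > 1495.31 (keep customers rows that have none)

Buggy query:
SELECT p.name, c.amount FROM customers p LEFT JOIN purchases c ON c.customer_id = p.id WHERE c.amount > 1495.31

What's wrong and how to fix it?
Bug: A WHERE condition on the right-hand table after LEFT JOIN drops unmatched parents

Fix: Move the right-table condition into the ON clause so unmatched parents are kept

Corrected query:
SELECT p.name, c.amount FROM customers p LEFT JOIN purchases c ON c.customer_id = p.id AND c.amount > 1495.31

Result:
name  | amount 
------+--------
Frank | NULL   
Bob   | NULL   
Grace | 1891.77
Carol | NULL   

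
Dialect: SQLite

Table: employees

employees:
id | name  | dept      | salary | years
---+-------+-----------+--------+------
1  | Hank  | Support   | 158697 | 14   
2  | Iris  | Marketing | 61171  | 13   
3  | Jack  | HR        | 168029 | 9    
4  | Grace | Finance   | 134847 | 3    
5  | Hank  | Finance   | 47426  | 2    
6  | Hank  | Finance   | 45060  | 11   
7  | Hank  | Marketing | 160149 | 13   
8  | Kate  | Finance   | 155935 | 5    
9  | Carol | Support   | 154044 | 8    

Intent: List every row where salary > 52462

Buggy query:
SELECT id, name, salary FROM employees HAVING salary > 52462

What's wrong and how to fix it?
Bug: This is a non-aggregate query (no GROUP BY, no aggregates), so in SQLite the HAVING clause is invalid here; a row-level condition belongs in WHERE

Fix: Replace HAVING with WHERE since the condition applies to individual rows

Corrected query:
SELECT id, name, salary FROM employees WHERE salary > 52462

Result:
id | name  | salary
---+-------+-------
1  | Hank  | 158697
2  | Iris  | 61171 
3  | Jack  | 168029
4  | Grace | 134847
7  | Hank  | 160149
8  | Kate  | 155935
9  | Carol | 154044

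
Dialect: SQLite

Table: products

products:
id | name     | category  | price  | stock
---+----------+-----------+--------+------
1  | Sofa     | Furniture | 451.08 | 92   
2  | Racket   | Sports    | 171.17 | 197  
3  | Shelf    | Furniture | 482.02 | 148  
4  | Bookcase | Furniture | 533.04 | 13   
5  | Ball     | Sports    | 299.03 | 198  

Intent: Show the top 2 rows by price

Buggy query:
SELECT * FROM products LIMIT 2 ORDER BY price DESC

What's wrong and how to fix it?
Bug: ORDER BY cannot follow LIMIT; LIMIT is the final clause

Fix: Sort with ORDER BY, then apply LIMIT

Corrected query:
SELECT * FROM products ORDER BY price DESC LIMIT 2

Result:
id | name     | category  | price  | stock
---+----------+-----------+--------+------
4  | Bookcase | Furniture | 533.04 | 13   
3  | Shelf    | Furniture | 482.02 | 148  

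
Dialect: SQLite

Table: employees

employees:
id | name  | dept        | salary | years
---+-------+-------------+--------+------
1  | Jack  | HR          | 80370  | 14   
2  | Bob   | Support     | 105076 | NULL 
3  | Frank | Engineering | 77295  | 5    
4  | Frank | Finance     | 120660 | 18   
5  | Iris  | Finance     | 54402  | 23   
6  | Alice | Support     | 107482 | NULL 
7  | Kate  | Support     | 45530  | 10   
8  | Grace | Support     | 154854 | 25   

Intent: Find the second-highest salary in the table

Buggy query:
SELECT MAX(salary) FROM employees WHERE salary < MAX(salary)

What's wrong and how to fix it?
Bug: MAX(salary) on the right of the comparison is an aggregate-in-WHERE error

Fix: Put the inner MAX in a scalar subquery

Corrected query:
SELECT MAX(salary) FROM employees WHERE salary < (SELECT MAX(salary) FROM employees)

Result:
MAX(salary)
-----------
120660     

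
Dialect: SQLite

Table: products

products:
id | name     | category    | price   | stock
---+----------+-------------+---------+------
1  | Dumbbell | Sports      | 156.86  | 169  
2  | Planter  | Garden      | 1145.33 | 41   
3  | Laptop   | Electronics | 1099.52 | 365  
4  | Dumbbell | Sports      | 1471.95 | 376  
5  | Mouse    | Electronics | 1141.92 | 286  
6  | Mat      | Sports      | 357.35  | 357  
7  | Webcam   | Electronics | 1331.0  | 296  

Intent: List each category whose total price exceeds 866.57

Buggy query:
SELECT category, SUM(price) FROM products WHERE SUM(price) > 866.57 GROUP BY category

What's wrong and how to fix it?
Bug: Aggregate functions cannot appear in a WHERE clause

Fix: Move the aggregate condition to a HAVING clause

Corrected query:
SELECT category, SUM(price) FROM products GROUP BY category HAVING SUM(price) > 866.57

Result:
category    | SUM(price)
------------+-----------
Electronics | 3572.44   
Garden      | 1145.33   
Sports      | 1986.16   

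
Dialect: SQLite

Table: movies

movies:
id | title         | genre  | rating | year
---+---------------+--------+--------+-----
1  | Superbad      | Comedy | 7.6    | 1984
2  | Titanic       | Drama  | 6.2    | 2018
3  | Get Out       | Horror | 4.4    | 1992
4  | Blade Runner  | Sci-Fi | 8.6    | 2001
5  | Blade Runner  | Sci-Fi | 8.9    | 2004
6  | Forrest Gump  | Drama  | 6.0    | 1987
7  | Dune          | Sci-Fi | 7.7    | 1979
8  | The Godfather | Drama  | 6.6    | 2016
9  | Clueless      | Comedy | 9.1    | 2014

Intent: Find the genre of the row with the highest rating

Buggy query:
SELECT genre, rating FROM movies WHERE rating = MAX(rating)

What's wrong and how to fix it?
Bug: WHERE is evaluated per row; an aggregate over the whole table isn't defined there

Fix: Wrap MAX in a scalar subquery so WHERE compares against a single value

Corrected query:
SELECT genre, rating FROM movies WHERE rating = (SELECT MAX(rating) FROM movies)

Result:
genre  | rating
-------+-------
Comedy | 9.1   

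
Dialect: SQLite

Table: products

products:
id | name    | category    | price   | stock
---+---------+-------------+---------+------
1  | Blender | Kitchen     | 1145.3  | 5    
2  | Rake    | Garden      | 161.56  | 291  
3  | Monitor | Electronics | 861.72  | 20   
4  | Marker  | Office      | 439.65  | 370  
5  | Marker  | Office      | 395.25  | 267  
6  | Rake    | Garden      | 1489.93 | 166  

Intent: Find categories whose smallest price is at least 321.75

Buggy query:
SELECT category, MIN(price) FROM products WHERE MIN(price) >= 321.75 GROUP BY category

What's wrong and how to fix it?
Bug: MIN() in WHERE is a misuse of aggregate

Fix: Replace WHERE with HAVING after the GROUP BY

Corrected query:
SELECT category, MIN(price) FROM products GROUP BY category HAVING MIN(price) >= 321.75

Result:
category    | MIN(price)
------------+-----------
Electronics | 861.72    
Kitchen     | 1145.3    
Office      | 395.25    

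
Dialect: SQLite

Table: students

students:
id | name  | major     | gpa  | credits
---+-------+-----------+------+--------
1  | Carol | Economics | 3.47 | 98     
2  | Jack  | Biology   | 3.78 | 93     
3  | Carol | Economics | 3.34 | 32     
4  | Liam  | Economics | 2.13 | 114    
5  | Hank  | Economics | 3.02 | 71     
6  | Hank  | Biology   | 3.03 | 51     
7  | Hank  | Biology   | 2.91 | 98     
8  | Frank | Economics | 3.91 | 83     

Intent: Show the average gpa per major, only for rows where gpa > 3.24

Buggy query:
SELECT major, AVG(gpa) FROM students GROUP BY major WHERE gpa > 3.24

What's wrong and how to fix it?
Bug: WHERE cannot follow GROUP BY

Fix: Place WHERE between FROM and GROUP BY

Corrected query:
SELECT major, AVG(gpa) FROM students WHERE gpa > 3.24 GROUP BY major

Result:
major     | AVG(gpa)
----------+---------
Biology   | 3.78    
Economics | 3.573333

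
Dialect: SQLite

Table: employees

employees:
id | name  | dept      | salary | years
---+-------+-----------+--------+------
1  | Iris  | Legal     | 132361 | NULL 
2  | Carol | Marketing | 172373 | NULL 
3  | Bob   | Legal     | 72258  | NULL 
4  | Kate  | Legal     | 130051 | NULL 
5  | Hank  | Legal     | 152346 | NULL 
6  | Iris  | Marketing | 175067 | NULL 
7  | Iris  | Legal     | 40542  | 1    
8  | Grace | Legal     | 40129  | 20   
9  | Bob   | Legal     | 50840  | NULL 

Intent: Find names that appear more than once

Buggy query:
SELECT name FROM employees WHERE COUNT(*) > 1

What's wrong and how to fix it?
Bug: WHERE can't reference COUNT(*); aggregates are computed after WHERE

Fix: GROUP BY name, then filter groups with HAVING COUNT(*) > 1

Corrected query:
SELECT name FROM employees GROUP BY name HAVING COUNT(*) > 1

Result:
name
----
Bob 
Iris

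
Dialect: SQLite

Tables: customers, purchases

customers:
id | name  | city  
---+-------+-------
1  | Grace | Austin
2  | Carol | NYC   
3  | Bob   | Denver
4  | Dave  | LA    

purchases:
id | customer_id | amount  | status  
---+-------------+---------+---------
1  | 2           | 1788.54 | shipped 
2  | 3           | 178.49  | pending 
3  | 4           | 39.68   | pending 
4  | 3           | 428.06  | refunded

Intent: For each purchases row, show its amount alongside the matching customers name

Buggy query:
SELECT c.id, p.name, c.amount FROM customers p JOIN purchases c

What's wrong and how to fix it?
Bug: Missing join condition: each purchases row is matched to all customers rows instead of just its own

Fix: Add ON c.customer_id = p.id to the JOIN

Corrected query:
SELECT c.id, p.name, c.amount FROM customers p JOIN purchases c ON c.customer_id = p.id

Result:
id | name  | amount 
---+-------+--------
1  | Carol | 1788.54
2  | Bob   | 178.49 
3  | Dave  | 39.68  
4  | Bob   | 428.06 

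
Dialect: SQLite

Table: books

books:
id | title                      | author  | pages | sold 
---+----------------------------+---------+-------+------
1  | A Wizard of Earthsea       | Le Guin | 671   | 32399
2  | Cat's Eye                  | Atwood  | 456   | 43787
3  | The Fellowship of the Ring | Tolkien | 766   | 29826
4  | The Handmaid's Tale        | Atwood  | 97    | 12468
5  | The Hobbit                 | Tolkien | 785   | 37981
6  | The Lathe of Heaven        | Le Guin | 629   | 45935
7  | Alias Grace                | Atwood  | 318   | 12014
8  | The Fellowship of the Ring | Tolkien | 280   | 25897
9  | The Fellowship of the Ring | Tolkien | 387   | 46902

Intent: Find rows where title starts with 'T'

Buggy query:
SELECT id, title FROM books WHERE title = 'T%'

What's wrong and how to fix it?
Bug: Wildcards only work with LIKE; '=' treats '%' as a literal character

Fix: Replace '=' with LIKE so 'T%' is treated as a pattern

Corrected query:
SELECT id, title FROM books WHERE title LIKE 'T%'

Result:
id | title                     
---+---------------------------
3  | The Fellowship of the Ring
4  | The Handmaid's Tale       
5  | The Hobbit                
6  | The Lathe of Heaven       
8  | The Fellowship of the Ring
9  | The Fellowship of the Ring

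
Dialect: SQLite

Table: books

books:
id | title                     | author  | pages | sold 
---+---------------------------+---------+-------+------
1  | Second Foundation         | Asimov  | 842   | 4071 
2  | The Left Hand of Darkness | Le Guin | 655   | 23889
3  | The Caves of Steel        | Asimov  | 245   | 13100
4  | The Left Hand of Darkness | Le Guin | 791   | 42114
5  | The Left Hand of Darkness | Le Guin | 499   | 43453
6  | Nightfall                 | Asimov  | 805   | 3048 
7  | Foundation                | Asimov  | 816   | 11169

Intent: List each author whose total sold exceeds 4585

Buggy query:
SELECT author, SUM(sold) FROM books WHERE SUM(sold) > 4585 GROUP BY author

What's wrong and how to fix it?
Bug: WHERE runs before GROUP BY, so aggregates aren't available there

Fix: Use HAVING (which filters groups after aggregation) instead of WHERE

Corrected query:
SELECT author, SUM(sold) FROM books GROUP BY author HAVING SUM(sold) > 4585

Result:
author  | SUM(sold)
--------+----------
Asimov  | 31388    
Le Guin | 109456   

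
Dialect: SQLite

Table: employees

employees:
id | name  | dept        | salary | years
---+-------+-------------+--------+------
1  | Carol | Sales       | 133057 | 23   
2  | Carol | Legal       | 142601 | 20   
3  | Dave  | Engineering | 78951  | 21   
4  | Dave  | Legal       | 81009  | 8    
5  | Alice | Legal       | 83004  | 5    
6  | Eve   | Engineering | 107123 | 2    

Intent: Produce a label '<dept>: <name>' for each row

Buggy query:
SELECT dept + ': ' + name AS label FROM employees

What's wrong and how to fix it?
Bug: '+' is numeric addition; on text columns SQLite converts them to 0 instead of concatenating

Fix: Replace + with || to concatenate text

Corrected query:
SELECT dept || ': ' || name AS label FROM employees

Result:
label            
-----------------
Sales: Carol     
Legal: Carol     
Engineering: Dave
Legal: Dave      
Legal: Alice     
Engineering: Eve 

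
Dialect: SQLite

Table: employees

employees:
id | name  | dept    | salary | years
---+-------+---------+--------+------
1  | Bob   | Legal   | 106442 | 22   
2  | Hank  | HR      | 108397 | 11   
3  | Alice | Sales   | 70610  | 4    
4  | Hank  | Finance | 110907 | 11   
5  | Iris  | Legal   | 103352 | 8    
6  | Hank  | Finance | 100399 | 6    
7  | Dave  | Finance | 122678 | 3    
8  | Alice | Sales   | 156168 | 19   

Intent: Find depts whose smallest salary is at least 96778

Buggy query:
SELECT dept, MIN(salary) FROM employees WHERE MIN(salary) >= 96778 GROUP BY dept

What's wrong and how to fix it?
Bug: Aggregates like MIN are computed per group after WHERE runs

Fix: Replace WHERE with HAVING after the GROUP BY

Corrected query:
SELECT dept, MIN(salary) FROM employees GROUP BY dept HAVING MIN(salary) >= 96778

Result:
dept    | MIN(salary)
--------+------------
Finance | 100399     
HR      | 108397     
Legal   | 103352     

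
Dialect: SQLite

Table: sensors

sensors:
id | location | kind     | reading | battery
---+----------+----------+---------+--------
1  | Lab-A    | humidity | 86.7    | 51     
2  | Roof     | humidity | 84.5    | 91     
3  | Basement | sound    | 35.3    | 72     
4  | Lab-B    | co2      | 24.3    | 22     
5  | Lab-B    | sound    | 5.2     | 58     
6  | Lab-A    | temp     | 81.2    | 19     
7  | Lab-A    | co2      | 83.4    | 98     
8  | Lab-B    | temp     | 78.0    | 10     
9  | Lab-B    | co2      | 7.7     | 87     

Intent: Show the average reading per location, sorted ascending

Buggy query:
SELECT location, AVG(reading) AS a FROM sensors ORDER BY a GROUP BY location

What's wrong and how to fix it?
Bug: ORDER BY appears before GROUP BY; SQL clause order requires GROUP BY first

Fix: Move ORDER BY to the end, after GROUP BY

Corrected query:
SELECT location, AVG(reading) AS a FROM sensors GROUP BY location ORDER BY a

Result:
location | a        
---------+----------
Lab-B    | 28.8     
Basement | 35.3     
Lab-A    | 83.766667
Roof     | 84.5     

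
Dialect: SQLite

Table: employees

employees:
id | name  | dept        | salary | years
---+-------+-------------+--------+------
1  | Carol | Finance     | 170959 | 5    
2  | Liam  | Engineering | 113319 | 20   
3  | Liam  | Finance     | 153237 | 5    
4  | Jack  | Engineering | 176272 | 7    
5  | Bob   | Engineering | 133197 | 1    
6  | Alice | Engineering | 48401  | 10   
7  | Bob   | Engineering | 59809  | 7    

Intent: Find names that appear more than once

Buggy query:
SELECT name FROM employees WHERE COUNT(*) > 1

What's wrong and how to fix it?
Bug: WHERE can't reference COUNT(*); aggregates are computed after WHERE

Fix: GROUP BY name, then filter groups with HAVING COUNT(*) > 1

Corrected query:
SELECT name FROM employees GROUP BY name HAVING COUNT(*) > 1

Result:
name
----
Bob 
Liam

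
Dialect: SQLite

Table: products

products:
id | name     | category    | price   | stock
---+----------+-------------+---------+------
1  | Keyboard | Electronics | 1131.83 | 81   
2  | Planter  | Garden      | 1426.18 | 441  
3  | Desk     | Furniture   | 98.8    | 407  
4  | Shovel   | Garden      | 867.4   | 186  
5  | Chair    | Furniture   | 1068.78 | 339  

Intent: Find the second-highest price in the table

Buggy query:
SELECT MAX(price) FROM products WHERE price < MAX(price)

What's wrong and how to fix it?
Bug: MAX(price) on the right of the comparison is an aggregate-in-WHERE error

Fix: Compute the overall MAX in a subquery, then take MAX of rows below it

Corrected query:
SELECT MAX(price) FROM products WHERE price < (SELECT MAX(price) FROM products)

Result:
MAX(price)
----------
1131.83   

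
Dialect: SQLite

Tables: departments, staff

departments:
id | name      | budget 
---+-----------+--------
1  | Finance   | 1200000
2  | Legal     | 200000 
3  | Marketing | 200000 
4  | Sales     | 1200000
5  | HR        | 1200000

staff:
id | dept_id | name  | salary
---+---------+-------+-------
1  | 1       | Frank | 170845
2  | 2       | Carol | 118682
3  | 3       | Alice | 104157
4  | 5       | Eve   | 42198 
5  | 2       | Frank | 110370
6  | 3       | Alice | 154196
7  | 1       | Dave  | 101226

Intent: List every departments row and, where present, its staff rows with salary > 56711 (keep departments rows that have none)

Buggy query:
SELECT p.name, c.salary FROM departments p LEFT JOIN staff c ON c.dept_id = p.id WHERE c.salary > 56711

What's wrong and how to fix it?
Bug: Filtering c.salary in WHERE discards the NULL rows produced by LEFT JOIN, turning it into an inner join

Fix: Put 'c.salary > 56711' in the JOIN's ON clause instead of WHERE

Corrected query:
SELECT p.name, c.salary FROM departments p LEFT JOIN staff c ON c.dept_id = p.id AND c.salary > 56711

Result:
name      | salary
----------+-------
Finance   | 101226
Finance   | 170845
Legal     | 110370
Legal     | 118682
Marketing | 104157
Marketing | 154196
Sales     | NULL  
HR        | NULL  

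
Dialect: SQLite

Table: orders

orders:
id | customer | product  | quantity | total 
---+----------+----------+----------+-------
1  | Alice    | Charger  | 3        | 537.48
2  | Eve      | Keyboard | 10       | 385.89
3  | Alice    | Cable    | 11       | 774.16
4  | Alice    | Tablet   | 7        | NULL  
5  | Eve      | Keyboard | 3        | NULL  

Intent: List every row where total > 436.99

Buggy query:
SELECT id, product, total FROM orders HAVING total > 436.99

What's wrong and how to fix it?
Bug: This is a non-aggregate query (no GROUP BY, no aggregates), so in SQLite the HAVING clause is invalid here; a row-level condition belongs in WHERE

Fix: Replace HAVING with WHERE since the condition applies to individual rows

Corrected query:
SELECT id, product, total FROM orders WHERE total > 436.99

Result:
id | product | total 
---+---------+-------
1  | Charger | 537.48
3  | Cable   | 774.16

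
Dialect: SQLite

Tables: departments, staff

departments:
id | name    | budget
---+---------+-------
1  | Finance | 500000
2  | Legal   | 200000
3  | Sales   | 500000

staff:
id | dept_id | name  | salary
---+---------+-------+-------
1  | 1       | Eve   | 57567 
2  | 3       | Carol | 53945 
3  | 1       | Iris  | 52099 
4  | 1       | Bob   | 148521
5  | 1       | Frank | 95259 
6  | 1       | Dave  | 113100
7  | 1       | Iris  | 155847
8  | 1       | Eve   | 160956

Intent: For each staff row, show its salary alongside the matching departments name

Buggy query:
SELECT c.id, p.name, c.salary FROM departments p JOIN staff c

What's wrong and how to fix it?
Bug: JOIN with no ON clause produces a cartesian product; every staff row pairs with every departments row

Fix: Specify the join condition linking the foreign key to the parent id

Corrected query:
SELECT c.id, p.name, c.salary FROM departments p JOIN staff c ON c.dept_id = p.id

Result:
id | name    | salary
---+---------+-------
1  | Finance | 57567 
2  | Sales   | 53945 
3  | Finance | 52099 
4  | Finance | 148521
5  | Finance | 95259 
6  | Finance | 113100
7  | Finance | 155847
8  | Finance | 160956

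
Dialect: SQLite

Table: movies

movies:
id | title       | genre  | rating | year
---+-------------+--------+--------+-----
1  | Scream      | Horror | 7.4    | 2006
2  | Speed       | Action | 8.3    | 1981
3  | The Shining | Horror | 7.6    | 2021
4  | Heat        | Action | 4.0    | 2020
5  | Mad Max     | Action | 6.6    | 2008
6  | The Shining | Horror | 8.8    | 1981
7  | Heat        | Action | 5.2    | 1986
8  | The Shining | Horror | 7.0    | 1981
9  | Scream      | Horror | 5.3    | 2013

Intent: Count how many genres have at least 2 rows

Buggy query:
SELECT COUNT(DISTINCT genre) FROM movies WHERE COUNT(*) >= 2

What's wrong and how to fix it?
Bug: COUNT(*) cannot appear in WHERE; the per-group count doesn't exist yet

Fix: Use a subquery that GROUPs and filters with HAVING, then count its rows

Corrected query:
SELECT COUNT(*) FROM (SELECT genre FROM movies GROUP BY genre HAVING COUNT(*) >= 2)

Result:
COUNT(*)
--------
2       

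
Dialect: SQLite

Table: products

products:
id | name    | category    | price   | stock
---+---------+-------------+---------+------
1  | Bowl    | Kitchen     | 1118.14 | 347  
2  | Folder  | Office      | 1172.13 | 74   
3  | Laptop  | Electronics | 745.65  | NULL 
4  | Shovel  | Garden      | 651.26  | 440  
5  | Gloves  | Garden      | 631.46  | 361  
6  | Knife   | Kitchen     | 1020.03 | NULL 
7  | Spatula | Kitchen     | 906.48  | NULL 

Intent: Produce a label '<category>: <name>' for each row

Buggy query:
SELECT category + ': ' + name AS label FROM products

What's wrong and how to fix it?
Bug: '+' is numeric addition; on text columns SQLite converts them to 0 instead of concatenating

Fix: Replace + with || to concatenate text

Corrected query:
SELECT category || ': ' || name AS label FROM products

Result:
label              
-------------------
Kitchen: Bowl      
Office: Folder     
Electronics: Laptop
Garden: Shovel     
Garden: Gloves     
Kitchen: Knife     
Kitchen: Spatula   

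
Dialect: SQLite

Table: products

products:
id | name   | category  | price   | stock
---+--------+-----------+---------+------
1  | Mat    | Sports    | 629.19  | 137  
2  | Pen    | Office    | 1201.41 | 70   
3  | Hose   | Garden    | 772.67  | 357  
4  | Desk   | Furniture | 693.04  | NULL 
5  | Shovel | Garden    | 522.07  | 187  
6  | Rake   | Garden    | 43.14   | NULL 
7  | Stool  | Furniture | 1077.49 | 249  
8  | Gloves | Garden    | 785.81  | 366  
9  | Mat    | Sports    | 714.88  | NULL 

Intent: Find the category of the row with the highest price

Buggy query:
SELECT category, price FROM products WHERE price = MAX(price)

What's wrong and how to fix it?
Bug: MAX(price) is an aggregate and cannot be used directly in WHERE

Fix: Wrap MAX in a scalar subquery so WHERE compares against a single value

Corrected query:
SELECT category, price FROM products WHERE price = (SELECT MAX(price) FROM products)

Result:
category | price  
---------+--------
Office   | 1201.41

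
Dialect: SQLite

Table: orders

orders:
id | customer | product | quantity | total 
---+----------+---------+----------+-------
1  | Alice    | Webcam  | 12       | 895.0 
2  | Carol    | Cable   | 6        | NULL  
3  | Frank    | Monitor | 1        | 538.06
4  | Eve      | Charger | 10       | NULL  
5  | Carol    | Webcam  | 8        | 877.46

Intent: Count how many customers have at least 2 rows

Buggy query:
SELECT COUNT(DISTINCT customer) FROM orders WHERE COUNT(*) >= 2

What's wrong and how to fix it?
Bug: WHERE filters individual rows, not groups, so a group-level COUNT is invalid there

Fix: Group first with HAVING COUNT(*) >= 2, then COUNT the resulting groups

Corrected query:
SELECT COUNT(*) FROM (SELECT customer FROM orders GROUP BY customer HAVING COUNT(*) >= 2)

Result:
COUNT(*)
--------
1       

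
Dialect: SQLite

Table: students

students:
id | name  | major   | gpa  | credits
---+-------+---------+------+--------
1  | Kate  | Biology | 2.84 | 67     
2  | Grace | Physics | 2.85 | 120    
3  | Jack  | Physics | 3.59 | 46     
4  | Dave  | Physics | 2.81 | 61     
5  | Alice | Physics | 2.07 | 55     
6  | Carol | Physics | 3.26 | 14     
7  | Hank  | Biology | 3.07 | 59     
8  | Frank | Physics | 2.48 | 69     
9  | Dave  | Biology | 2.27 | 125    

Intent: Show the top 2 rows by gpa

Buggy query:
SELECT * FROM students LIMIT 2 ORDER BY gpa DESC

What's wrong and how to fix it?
Bug: LIMIT must come after ORDER BY

Fix: Swap the clauses: ORDER BY first, then LIMIT

Corrected query:
SELECT * FROM students ORDER BY gpa DESC LIMIT 2

Result:
id | name  | major   | gpa  | credits
---+-------+---------+------+--------
3  | Jack  | Physics | 3.59 | 46     
6  | Carol | Physics | 3.26 | 14     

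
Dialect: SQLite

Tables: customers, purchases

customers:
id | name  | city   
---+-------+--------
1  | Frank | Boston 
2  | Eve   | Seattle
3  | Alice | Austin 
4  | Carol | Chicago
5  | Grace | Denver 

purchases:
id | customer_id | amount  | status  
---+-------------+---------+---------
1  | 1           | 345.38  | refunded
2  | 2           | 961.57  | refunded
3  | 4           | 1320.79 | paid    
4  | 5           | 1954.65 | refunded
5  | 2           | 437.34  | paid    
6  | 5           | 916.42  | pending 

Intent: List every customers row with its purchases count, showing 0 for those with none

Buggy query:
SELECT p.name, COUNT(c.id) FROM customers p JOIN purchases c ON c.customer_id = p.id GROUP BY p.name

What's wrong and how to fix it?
Bug: An inner join excludes parents with zero children

Fix: Switch to LEFT JOIN to retain unmatched parent rows

Corrected query:
SELECT p.name, COUNT(c.id) FROM customers p LEFT JOIN purchases c ON c.customer_id = p.id GROUP BY p.name

Result:
name  | COUNT(c.id)
------+------------
Alice | 0          
Carol | 1          
Eve   | 2          
Frank | 1          
Grace | 2          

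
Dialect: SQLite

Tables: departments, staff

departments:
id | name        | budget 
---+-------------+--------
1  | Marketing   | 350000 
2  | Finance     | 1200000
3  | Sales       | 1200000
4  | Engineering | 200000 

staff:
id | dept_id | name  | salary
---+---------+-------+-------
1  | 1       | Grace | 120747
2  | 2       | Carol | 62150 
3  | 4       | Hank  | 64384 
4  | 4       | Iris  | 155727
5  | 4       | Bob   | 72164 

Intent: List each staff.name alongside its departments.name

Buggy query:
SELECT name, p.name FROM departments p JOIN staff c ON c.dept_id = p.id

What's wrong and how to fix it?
Bug: Both tables have a 'name' column; the unqualified reference is ambiguous

Fix: Qualify the column with its table alias (c.name)

Corrected query:
SELECT c.name, p.name FROM departments p JOIN staff c ON c.dept_id = p.id

Result:
name  | name       
------+------------
Grace | Marketing  
Carol | Finance    
Hank  | Engineering
Iris  | Engineering
Bob   | Engineering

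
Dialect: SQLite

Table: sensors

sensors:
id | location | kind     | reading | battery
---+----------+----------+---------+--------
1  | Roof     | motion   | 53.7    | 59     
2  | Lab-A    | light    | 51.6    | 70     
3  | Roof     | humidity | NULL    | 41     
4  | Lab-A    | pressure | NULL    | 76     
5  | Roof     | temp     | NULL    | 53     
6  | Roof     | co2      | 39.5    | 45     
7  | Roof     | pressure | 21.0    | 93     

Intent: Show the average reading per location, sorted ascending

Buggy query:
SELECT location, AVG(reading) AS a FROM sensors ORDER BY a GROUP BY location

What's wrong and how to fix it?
Bug: GROUP BY must precede ORDER BY

Fix: Move ORDER BY to the end, after GROUP BY

Corrected query:
SELECT location, AVG(reading) AS a FROM sensors GROUP BY location ORDER BY a

Result:
location | a        
---------+----------
Roof     | 38.066667
Lab-A    | 51.6     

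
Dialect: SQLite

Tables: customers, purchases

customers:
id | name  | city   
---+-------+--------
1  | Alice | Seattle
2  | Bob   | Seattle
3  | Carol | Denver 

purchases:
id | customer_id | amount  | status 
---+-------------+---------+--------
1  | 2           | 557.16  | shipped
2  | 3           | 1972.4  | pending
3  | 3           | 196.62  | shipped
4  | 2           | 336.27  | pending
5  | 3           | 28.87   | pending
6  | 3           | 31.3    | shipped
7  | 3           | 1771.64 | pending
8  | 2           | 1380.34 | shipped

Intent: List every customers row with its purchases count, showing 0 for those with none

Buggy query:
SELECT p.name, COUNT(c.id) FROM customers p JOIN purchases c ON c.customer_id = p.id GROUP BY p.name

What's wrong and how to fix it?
Bug: INNER JOIN drops customers rows that have no matching purchases rows

Fix: Switch to LEFT JOIN to retain unmatched parent rows

Corrected query:
SELECT p.name, COUNT(c.id) FROM customers p LEFT JOIN purchases c ON c.customer_id = p.id GROUP BY p.name

Result:
name  | COUNT(c.id)
------+------------
Alice | 0          
Bob   | 3          
Carol | 5          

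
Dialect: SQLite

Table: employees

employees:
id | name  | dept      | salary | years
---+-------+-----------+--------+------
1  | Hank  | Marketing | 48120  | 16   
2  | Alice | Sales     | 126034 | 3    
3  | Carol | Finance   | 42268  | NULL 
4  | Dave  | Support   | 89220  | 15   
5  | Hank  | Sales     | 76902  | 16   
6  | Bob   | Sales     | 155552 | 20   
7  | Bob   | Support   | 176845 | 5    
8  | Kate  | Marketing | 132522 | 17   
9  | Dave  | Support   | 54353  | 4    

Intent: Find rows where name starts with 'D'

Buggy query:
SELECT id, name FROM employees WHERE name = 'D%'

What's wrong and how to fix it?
Bug: Wildcards only work with LIKE; '=' treats '%' as a literal character

Fix: Use LIKE for wildcard pattern matching

Corrected query:
SELECT id, name FROM employees WHERE name LIKE 'D%'

Result:
id | name
---+-----
4  | Dave
9  | Dave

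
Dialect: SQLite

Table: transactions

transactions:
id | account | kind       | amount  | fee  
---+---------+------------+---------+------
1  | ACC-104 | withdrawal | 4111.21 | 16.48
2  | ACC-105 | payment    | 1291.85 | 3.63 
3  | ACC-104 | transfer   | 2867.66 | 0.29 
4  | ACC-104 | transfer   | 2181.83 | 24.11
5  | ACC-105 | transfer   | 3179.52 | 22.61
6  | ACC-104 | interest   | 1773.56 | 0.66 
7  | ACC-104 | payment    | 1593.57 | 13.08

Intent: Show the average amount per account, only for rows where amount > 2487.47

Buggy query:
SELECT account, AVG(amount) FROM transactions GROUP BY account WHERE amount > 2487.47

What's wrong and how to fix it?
Bug: WHERE cannot follow GROUP BY

Fix: Move the WHERE clause before GROUP BY

Corrected query:
SELECT account, AVG(amount) FROM transactions WHERE amount > 2487.47 GROUP BY account

Result:
account | AVG(amount)
--------+------------
ACC-104 | 3489.435   
ACC-105 | 3179.52    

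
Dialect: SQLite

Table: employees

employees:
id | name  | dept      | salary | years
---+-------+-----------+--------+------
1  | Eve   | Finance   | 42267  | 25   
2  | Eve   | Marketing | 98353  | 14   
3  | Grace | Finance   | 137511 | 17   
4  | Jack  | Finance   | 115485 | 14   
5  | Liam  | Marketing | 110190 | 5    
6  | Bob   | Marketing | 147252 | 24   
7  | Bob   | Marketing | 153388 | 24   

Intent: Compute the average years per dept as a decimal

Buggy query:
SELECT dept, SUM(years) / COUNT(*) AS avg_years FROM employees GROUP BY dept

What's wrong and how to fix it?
Bug: SUM(years) and COUNT(*) are both integers; the division truncates the fractional part

Fix: Multiply by 1.0 (or CAST to REAL) to force floating-point division

Corrected query:
SELECT dept, SUM(years) * 1.0 / COUNT(*) AS avg_years FROM employees GROUP BY dept

Result:
dept      | avg_years
----------+----------
Finance   | 18.666667
Marketing | 16.75    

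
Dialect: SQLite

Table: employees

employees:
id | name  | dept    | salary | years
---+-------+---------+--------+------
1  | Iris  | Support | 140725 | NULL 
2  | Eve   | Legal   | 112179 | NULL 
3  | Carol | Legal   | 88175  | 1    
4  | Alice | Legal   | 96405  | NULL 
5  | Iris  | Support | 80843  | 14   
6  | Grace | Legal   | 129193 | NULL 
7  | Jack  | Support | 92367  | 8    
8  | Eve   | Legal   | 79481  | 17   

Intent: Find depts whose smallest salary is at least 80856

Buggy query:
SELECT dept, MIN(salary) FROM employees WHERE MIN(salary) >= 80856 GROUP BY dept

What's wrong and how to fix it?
Bug: Aggregates like MIN are computed per group after WHERE runs

Fix: Use HAVING for the per-group MIN condition

Corrected query:
SELECT dept, MIN(salary) FROM employees GROUP BY dept HAVING MIN(salary) >= 80856

Result:
(no rows)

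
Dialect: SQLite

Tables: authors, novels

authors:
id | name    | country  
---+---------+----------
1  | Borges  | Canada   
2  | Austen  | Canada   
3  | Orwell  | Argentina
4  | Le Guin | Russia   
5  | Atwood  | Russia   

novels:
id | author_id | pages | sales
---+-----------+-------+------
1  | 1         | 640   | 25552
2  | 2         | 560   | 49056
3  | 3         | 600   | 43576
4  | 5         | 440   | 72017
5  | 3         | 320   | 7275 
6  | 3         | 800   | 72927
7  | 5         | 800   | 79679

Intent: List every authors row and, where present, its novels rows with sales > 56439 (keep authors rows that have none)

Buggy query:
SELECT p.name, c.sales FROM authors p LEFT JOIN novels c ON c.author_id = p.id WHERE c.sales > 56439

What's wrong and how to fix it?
Bug: A WHERE condition on the right-hand table after LEFT JOIN drops unmatched parents

Fix: Move the right-table condition into the ON clause so unmatched parents are kept

Corrected query:
SELECT p.name, c.sales FROM authors p LEFT JOIN novels c ON c.author_id = p.id AND c.sales > 56439

Result:
name    | sales
--------+------
Borges  | NULL 
Austen  | NULL 
Orwell  | 72927
Le Guin | NULL 
Atwood  | 72017
Atwood  | 79679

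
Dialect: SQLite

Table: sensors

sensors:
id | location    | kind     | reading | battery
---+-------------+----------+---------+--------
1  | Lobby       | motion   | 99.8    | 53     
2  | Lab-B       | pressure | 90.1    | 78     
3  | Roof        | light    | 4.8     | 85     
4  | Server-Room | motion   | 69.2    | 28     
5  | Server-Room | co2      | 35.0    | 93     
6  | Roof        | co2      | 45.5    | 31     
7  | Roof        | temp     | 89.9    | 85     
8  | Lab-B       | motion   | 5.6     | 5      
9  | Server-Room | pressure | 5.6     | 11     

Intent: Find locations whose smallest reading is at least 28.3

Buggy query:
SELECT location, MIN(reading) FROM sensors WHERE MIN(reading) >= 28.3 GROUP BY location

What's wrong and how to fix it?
Bug: MIN() in WHERE is a misuse of aggregate

Fix: Replace WHERE with HAVING after the GROUP BY

Corrected query:
SELECT location, MIN(reading) FROM sensors GROUP BY location HAVING MIN(reading) >= 28.3

Result:
location | MIN(reading)
---------+-------------
Lobby    | 99.8        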